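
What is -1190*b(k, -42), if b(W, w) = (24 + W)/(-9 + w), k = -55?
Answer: -2170/3 ≈ -723.33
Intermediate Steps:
b(W, w) = (24 + W)/(-9 + w)
-1190*b(k, -42) = -1190*(24 - 55)/(-9 - 42) = -1190*(-31)/(-51) = -(-70)*(-31)/3 = -1190*31/51 = -2170/3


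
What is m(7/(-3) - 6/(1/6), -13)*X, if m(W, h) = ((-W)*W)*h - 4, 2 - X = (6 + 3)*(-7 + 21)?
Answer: -21314236/9 ≈ -2.3682e+6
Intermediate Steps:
X = -124 (X = 2 - (6 + 3)*(-7 + 21) = 2 - 9*14 = 2 - 1*126 = 2 - 126 = -124)
m(W, h) = -4 - h*W² (m(W, h) = (-W²)*h - 4 = -h*W² - 4 = -4 - h*W²)
m(7/(-3) - 6/(1/6), -13)*X = (-4 - 1*(-13)*(7/(-3) - 6/(1/6))²)*(-124) = (-4 - 1*(-13)*(7*(-⅓) - 6/⅙)²)*(-124) = (-4 - 1*(-13)*(-7/3 - 6*6)²)*(-124) = (-4 - 1*(-13)*(-7/3 - 36)²)*(-124) = (-4 - 1*(-13)*(-115/3)²)*(-124) = (-4 - 1*(-13)*13225/9)*(-124) = (-4 + 171925/9)*(-124) = (171889/9)*(-124) = -21314236/9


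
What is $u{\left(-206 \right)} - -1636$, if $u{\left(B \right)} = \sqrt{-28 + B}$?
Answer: $1636 + 3 i \sqrt{26} \approx 1636.0 + 15.297 i$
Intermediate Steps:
$u{\left(-206 \right)} - -1636 = \sqrt{-28 - 206} - -1636 = \sqrt{-234} + 1636 = 3 i \sqrt{26} + 1636 = 1636 + 3 i \sqrt{26}$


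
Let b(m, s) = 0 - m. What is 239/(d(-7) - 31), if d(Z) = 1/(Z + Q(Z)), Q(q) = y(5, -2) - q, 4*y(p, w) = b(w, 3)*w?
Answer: -239/32 ≈ -7.4688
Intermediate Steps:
b(m, s) = -m
y(p, w) = -w²/4 (y(p, w) = ((-w)*w)/4 = (-w²)/4 = -w²/4)
Q(q) = -1 - q (Q(q) = -¼*(-2)² - q = -¼*4 - q = -1 - q)
d(Z) = -1 (d(Z) = 1/(Z + (-1 - Z)) = 1/(-1) = -1)
239/(d(-7) - 31) = 239/(-1 - 31) = 239/(-32) = -1/32*239 = -239/32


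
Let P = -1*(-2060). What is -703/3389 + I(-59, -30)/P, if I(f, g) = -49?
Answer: -1614241/6981340 ≈ -0.23122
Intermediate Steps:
P = 2060
-703/3389 + I(-59, -30)/P = -703/3389 - 49/2060 = -1614241/6981340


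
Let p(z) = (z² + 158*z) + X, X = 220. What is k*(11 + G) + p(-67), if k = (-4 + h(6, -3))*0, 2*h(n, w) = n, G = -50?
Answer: -5877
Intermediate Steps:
h(n, w) = n/2
p(z) = 220 + z² + 158*z (p(z) = (z² + 158*z) + 220 = 220 + z² + 158*z)
k = 0 (k = (-4 + (½)*6)*0 = (-4 + 3)*0 = -1*0 = 0)
k*(11 + G) + p(-67) = 0*(11 - 50) + (220 + (-67)² + 158*(-67)) = 0*(-39) + (220 + 4489 - 10586) = 0 - 5877 = -5877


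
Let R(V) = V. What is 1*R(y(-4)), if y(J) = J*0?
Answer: 0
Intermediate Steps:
y(J) = 0
1*R(y(-4)) = 1*0 = 0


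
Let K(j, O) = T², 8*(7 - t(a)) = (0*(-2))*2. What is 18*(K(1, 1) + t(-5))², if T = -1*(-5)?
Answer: 18432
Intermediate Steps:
T = 5
t(a) = 7 (t(a) = 7 - 0*(-2)*2/8 = 7 - 0*2 = 7 - ⅛*0 = 7 + 0 = 7)
K(j, O) = 25 (K(j, O) = 5² = 25)
18*(K(1, 1) + t(-5))² = 18*(25 + 7)² = 18*32² = 18*1024 = 18432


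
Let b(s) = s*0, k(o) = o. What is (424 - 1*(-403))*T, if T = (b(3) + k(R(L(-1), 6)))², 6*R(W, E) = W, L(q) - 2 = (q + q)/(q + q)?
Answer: 827/4 ≈ 206.75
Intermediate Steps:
L(q) = 3 (L(q) = 2 + (q + q)/(q + q) = 2 + (2*q)/((2*q)) = 2 + (2*q)*(1/(2*q)) = 2 + 1 = 3)
R(W, E) = W/6
b(s) = 0
T = ¼ (T = (0 + (⅙)*3)² = (0 + ½)² = (½)² = ¼ ≈ 0.25000)
(424 - 1*(-403))*T = (424 - 1*(-403))*(¼) = (424 + 403)*(¼) = 827*(¼) = 827/4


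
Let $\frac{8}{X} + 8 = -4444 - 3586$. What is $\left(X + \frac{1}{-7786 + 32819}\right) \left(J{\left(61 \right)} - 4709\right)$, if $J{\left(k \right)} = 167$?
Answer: $\frac{436545246}{100607627} \approx 4.3391$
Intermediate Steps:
$X = - \frac{4}{4019}$ ($X = \frac{8}{-8 - 8030} = \frac{8}{-8038} = 8 \left(- \frac{1}{8038}\right) = - \frac{4}{4019} \approx -0.00099527$)
$\left(X + \frac{1}{-7786 + 32819}\right) \left(J{\left(61 \right)} - 4709\right) = \left(- \frac{4}{4019} + \frac{1}{-7786 + 32819}\right) \left(167 - 4709\right) = \left(- \frac{4}{4019} + \frac{1}{25033}\right) \left(-4542\right) = \left(- \frac{96113}{100607627}\right) \left(-4542\right) = \frac{436545246}{100607627}$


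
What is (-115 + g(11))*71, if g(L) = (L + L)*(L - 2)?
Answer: 5893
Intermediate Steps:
g(L) = 2*L*(-2 + L) (g(L) = (2*L)*(-2 + L) = 2*L*(-2 + L))
(-115 + g(11))*71 = (-115 + 2*11*(-2 + 11))*71 = (-115 + 2*11*9)*71 = (-115 + 198)*71 = 83*71 = 5893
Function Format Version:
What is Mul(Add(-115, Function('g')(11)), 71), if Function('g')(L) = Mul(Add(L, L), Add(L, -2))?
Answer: 5893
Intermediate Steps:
Function('g')(L) = Mul(2, L, Add(-2, L)) (Function('g')(L) = Mul(Mul(2, L), Add(-2, L)) = Mul(2, L, Add(-2, L)))
Mul(Add(-115, Function('g')(11)), 71) = Mul(Add(-115, Mul(2, 11, Add(-2, 11))), 71) = Mul(Add(-115, Mul(2, 11, 9)), 71) = Mul(Add(-115, 198), 71) = Mul(83, 71) = 5893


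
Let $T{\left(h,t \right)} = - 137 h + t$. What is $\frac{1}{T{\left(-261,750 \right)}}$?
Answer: $\frac{1}{36507} \approx 2.7392 \cdot 10^{-5}$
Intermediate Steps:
$T{\left(h,t \right)} = t - 137 h$
$\frac{1}{T{\left(-261,750 \right)}} = \frac{1}{750 - -35757} = \frac{1}{750 + 35757} = \frac{1}{36507}$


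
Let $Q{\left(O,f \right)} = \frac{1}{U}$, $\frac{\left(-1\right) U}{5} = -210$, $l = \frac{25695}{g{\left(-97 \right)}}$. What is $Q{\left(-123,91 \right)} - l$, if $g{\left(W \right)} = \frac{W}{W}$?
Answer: $- \frac{26979749}{1050} \approx -25695.0$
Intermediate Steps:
$g{\left(W \right)} = 1$
$l = 25695$ ($l = \frac{25695}{1} = 25695 \cdot 1 = 25695$)
$U = 1050$ ($U = \left(-5\right) \left(-210\right) = 1050$)
$Q{\left(O,f \right)} = \frac{1}{1050}$
$Q{\left(-123,91 \right)} - l = \frac{1}{1050} - 25695 = - \frac{26979749}{1050}$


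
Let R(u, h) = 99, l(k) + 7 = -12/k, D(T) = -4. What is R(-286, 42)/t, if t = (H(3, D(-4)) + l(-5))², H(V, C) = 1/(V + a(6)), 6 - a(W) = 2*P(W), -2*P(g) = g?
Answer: 22275/4624 ≈ 4.8173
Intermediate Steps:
P(g) = -g/2
l(k) = -7 - 12/k
a(W) = 6 + W (a(W) = 6 - 2*(-W/2) = 6 - (-1)*W = 6 + W)
H(V, C) = 1/(12 + V) (H(V, C) = 1/(V + (6 + 6)) = 1/(V + 12) = 1/(12 + V))
t = 4624/225 (t = (1/(12 + 3) + (-7 - 12/(-5)))² = (1/15 + (-7 - 12*(-⅕)))² = (1/15 + (-7 + 12/5))² = (1/15 - 23/5)² = (-68/15)² = 4624/225 ≈ 20.551)
R(-286, 42)/t = 99/(4624/225) = 99*(225/4624) = 22275/4624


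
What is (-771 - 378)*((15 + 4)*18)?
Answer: -392958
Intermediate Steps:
(-771 - 378)*((15 + 4)*18) = -21831*18 = -1149*342 = -392958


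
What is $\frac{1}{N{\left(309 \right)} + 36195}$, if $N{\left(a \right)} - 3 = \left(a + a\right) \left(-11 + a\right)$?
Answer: $\frac{1}{220362} \approx 4.538 \cdot 10^{-6}$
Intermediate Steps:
$N{\left(a \right)} = 3 + 2 a \left(-11 + a\right)$ ($N{\left(a \right)} = 3 + \left(a + a\right) \left(-11 + a\right) = 3 + 2 a \left(-11 + a\right)$)
$\frac{1}{N{\left(309 \right)} + 36195} = \frac{1}{\left(3 - 6798 + 2 \cdot 309^{2}\right) + 36195} = \frac{1}{\left(3 - 6798 + 2 \cdot 95481\right) + 36195} = \frac{1}{\left(3 - 6798 + 190962\right) + 36195} = \frac{1}{184167 + 36195} = \frac{1}{220362}$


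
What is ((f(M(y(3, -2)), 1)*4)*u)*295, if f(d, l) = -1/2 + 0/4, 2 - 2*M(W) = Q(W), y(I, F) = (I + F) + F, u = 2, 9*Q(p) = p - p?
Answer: -1180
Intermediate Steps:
Q(p) = 0 (Q(p) = (p - p)/9 = (⅑)*0 = 0)
y(I, F) = I + 2*F (y(I, F) = (F + I) + F = I + 2*F)
M(W) = 1 (M(W) = 1 - ½*0 = 1 + 0 = 1)
f(d, l) = -½ (f(d, l) = -1*½ + 0*(¼) = -½ + 0 = -½)
((f(M(y(3, -2)), 1)*4)*u)*295 = (-½*4*2)*295 = -2*2*295 = -4*295 = -1180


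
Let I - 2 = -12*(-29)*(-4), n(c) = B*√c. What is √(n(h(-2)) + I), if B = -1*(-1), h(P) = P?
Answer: √(-1390 + I*√2) ≈ 0.019 + 37.283*I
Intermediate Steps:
B = 1
n(c) = √c (n(c) = 1*√c = √c)
I = -1390 (I = 2 - 12*(-29)*(-4) = 2 + 348*(-4) = 2 - 1392 = -1390)
√(n(h(-2)) + I) = √(√(-2) - 1390) = √(I*√2 - 1390) = √(-1390 + I*√2)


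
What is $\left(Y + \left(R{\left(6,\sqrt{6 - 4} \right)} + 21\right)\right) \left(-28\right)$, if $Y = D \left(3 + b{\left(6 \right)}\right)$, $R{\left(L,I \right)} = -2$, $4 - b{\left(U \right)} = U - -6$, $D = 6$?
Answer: $308$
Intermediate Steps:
$b{\left(U \right)} = -2 - U$ ($b{\left(U \right)} = 4 - \left(U - -6\right) = 4 - \left(U + 6\right) = 4 - \left(6 + U\right) = -2 - U$)
$Y = -30$ ($Y = 6 \left(3 - 8\right) = 6 \left(-5\right) = -30$)
$\left(Y + \left(R{\left(6,\sqrt{6 - 4} \right)} + 21\right)\right) \left(-28\right) = \left(-30 + \left(-2 + 21\right)\right) \left(-28\right) = \left(-30 + 19\right) \left(-28\right) = \left(-11\right) \left(-28\right) = 308$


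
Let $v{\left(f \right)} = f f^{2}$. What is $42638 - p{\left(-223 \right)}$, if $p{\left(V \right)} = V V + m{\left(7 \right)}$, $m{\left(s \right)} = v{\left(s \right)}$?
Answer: $-7434$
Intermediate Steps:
$v{\left(f \right)} = f^{3}$
$m{\left(s \right)} = s^{3}$
$p{\left(V \right)} = 343 + V^{2}$ ($p{\left(V \right)} = V V + 7^{3} = V^{2} + 343 = 343 + V^{2}$)
$42638 - p{\left(-223 \right)} = 42638 - \left(343 + \left(-223\right)^{2}\right) = 42638 - \left(343 + 49729\right) = 42638 - 50072 = -7434$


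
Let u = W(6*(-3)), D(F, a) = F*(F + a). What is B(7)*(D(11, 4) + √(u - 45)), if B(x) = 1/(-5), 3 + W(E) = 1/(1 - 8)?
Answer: -33 - I*√2359/35 ≈ -33.0 - 1.3877*I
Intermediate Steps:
W(E) = -22/7 (W(E) = -3 + 1/(1 - 8) = -3 + 1/(-7) = -3 - ⅐ = -22/7)
u = -22/7 ≈ -3.1429
B(x) = -⅕
B(7)*(D(11, 4) + √(u - 45)) = -(11*(11 + 4) + √(-22/7 - 45))/5 = -(11*15 + √(-337/7))/5 = -(165 + I*√2359/7)/5 = -33 - I*√2359/35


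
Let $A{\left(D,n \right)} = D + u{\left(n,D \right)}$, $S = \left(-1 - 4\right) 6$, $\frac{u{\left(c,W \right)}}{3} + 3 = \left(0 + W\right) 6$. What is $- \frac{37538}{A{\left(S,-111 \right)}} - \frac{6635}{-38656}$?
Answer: $\frac{1454910593}{22381824} \approx 65.004$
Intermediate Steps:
$u{\left(c,W \right)} = -9 + 18 W$ ($u{\left(c,W \right)} = -9 + 3 \left(0 + W\right) 6 = -9 + 3 W 6 = -9 + 3 \cdot 6 W = -9 + 18 W$)
$S = -30$ ($S = \left(-5\right) 6 = -30$)
$A{\left(D,n \right)} = -9 + 19 D$ ($A{\left(D,n \right)} = D + \left(-9 + 18 D\right) = -9 + 19 D$)
$- \frac{37538}{A{\left(S,-111 \right)}} - \frac{6635}{-38656} = - \frac{37538}{-9 + 19 \left(-30\right)} - \frac{6635}{-38656} = - \frac{37538}{-9 - 570} - - \frac{6635}{38656} = - \frac{37538}{-579} + \frac{6635}{38656} = \left(-37538\right) \left(- \frac{1}{579}\right) + \frac{6635}{38656} = \frac{37538}{579} + \frac{6635}{38656} = \frac{1454910593}{22381824}$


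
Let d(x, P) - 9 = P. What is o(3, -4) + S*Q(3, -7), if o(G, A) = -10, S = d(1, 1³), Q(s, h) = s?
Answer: 20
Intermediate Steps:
d(x, P) = 9 + P
S = 10 (S = 9 + 1³ = 9 + 1 = 10)
o(3, -4) + S*Q(3, -7) = -10 + 10*3 = -10 + 30 = 20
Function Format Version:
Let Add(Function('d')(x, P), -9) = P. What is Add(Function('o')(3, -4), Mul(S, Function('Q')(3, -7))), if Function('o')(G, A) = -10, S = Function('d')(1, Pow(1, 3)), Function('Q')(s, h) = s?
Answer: 20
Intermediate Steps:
Function('d')(x, P) = Add(9, P)
S = 10 (S = Add(9, Pow(1, 3)) = Add(9, 1) = 10)
Add(Function('o')(3, -4), Mul(S, Function('Q')(3, -7))) = Add(-10, Mul(10, 3)) = Add(-10, 30) = 20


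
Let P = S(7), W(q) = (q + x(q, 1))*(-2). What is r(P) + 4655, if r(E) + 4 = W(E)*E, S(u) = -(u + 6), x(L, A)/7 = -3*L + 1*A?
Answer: 11593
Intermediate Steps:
x(L, A) = -21*L + 7*A (x(L, A) = 7*(-3*L + 1*A) = 7*(-3*L + A) = 7*(A - 3*L) = -21*L + 7*A)
S(u) = -6 - u (S(u) = -(6 + u) = -6 - u)
W(q) = -14 + 40*q (W(q) = (q + (-21*q + 7*1))*(-2) = (q + (-21*q + 7))*(-2) = (q + (7 - 21*q))*(-2) = (7 - 20*q)*(-2) = -14 + 40*q)
P = -13 (P = -6 - 1*7 = -6 - 7 = -13)
r(E) = -4 + E*(-14 + 40*E) (r(E) = -4 + (-14 + 40*E)*E = -4 + E*(-14 + 40*E))
r(P) + 4655 = (-4 + 2*(-13)*(-7 + 20*(-13))) + 4655 = (-4 + 2*(-13)*(-7 - 260)) + 4655 = (-4 + 2*(-13)*(-267)) + 4655 = (-4 + 6942) + 4655 = 6938 + 4655 = 11593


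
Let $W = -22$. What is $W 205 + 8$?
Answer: $-4502$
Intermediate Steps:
$W 205 + 8 = \left(-22\right) 205 + 8 = -4510 + 8 = -4502$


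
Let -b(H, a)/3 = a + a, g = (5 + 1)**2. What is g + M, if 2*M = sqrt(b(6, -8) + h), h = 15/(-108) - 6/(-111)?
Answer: 36 + sqrt(2361451)/444 ≈ 39.461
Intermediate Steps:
g = 36 (g = 6**2 = 36)
b(H, a) = -6*a (b(H, a) = -3*(a + a) = -6*a)
h = -113/1332 (h = 15*(-1/108) - 6*(-1/111) = -5/36 + 2/37 = -113/1332 ≈ -0.084835)
M = sqrt(2361451)/444 (M = sqrt(-6*(-8) - 113/1332)/2 = sqrt(48 - 113/1332)/2 = sqrt(63823/1332)/2 = (sqrt(2361451)/222)/2 = sqrt(2361451)/444 ≈ 3.4610)
g + M = 36 + sqrt(2361451)/444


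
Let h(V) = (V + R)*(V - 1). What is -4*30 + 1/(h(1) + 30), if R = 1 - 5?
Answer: -3599/30 ≈ -119.97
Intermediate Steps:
R = -4
h(V) = (-1 + V)*(-4 + V) (h(V) = (V - 4)*(V - 1) = (-4 + V)*(-1 + V) = (-1 + V)*(-4 + V))
-4*30 + 1/(h(1) + 30) = -4*30 + 1/((4 + 1**2 - 5*1) + 30) = -120 + 1/((4 + 1 - 5) + 30) = -120 + 1/(0 + 30) = -120 + 1/30 = -3599/30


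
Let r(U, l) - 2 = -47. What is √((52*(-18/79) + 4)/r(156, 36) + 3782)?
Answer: √212440954/237 ≈ 61.499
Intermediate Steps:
r(U, l) = -45 (r(U, l) = 2 - 47 = -45)
√((52*(-18/79) + 4)/r(156, 36) + 3782) = √((52*(-18/79) + 4)/(-45) + 3782) = √((52*(-18*1/79) + 4)*(-1/45) + 3782) = √((52*(-18/79) + 4)*(-1/45) + 3782) = √((-936/79 + 4)*(-1/45) + 3782) = √(-620/79*(-1/45) + 3782) = √(124/711 + 3782) = √(2689126/711) = √212440954/237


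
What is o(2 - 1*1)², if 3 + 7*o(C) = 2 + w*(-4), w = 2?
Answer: 81/49 ≈ 1.6531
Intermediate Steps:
o(C) = -9/7 (o(C) = -3/7 + (2 + 2*(-4))/7 = -3/7 + (2 - 8)/7 = -3/7 + (⅐)*(-6) = -3/7 - 6/7 = -9/7)
o(2 - 1*1)² = (-9/7)² = 81/49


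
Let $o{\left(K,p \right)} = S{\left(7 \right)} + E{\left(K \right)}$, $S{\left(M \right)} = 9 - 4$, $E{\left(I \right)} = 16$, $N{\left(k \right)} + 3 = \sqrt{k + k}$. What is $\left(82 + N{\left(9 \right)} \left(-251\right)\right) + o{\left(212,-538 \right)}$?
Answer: $856 - 753 \sqrt{2} \approx -208.9$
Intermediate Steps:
$N{\left(k \right)} = -3 + \sqrt{2} \sqrt{k}$ ($N{\left(k \right)} = -3 + \sqrt{k + k} = -3 + \sqrt{2 k} = -3 + \sqrt{2} \sqrt{k}$)
$S{\left(M \right)} = 5$
$o{\left(K,p \right)} = 21$ ($o{\left(K,p \right)} = 5 + 16 = 21$)
$\left(82 + N{\left(9 \right)} \left(-251\right)\right) + o{\left(212,-538 \right)} = \left(82 + \left(-3 + \sqrt{2} \sqrt{9}\right) \left(-251\right)\right) + 21 = \left(82 + \left(-3 + \sqrt{2} \cdot 3\right) \left(-251\right)\right) + 21 = \left(82 + \left(-3 + 3 \sqrt{2}\right) \left(-251\right)\right) + 21 = \left(82 + \left(753 - 753 \sqrt{2}\right)\right) + 21 = \left(835 - 753 \sqrt{2}\right) + 21 = 856 - 753 \sqrt{2}$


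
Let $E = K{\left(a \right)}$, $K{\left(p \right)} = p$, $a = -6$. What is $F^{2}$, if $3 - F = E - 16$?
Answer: $625$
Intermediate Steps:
$E = -6$
$F = 25$ ($F = 3 - \left(-6 - 16\right) = 3 - -22 = 3 + 22 = 25$)
$F^{2} = 25^{2} = 625$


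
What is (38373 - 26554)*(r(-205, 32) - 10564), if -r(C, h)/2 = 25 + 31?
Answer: -126179644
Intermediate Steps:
r(C, h) = -112 (r(C, h) = -2*(25 + 31) = -2*56 = -112)
(38373 - 26554)*(r(-205, 32) - 10564) = (38373 - 26554)*(-112 - 10564) = 11819*(-10676) = -126179644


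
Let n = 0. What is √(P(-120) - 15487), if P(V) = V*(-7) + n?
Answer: I*√14647 ≈ 121.02*I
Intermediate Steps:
P(V) = -7*V (P(V) = V*(-7) + 0 = -7*V + 0 = -7*V)
√(P(-120) - 15487) = √(-7*(-120) - 15487) = √(840 - 15487) = √(-14647) = I*√14647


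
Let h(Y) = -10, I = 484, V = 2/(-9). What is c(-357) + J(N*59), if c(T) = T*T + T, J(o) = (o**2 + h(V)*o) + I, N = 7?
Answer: 294015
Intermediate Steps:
V = -2/9 (V = 2*(-1/9) = -2/9 ≈ -0.22222)
J(o) = 484 + o**2 - 10*o (J(o) = (o**2 - 10*o) + 484 = 484 + o**2 - 10*o)
c(T) = T + T**2 (c(T) = T**2 + T = T + T**2)
c(-357) + J(N*59) = -357*(1 - 357) + (484 + (7*59)**2 - 70*59) = -357*(-356) + (484 + 413**2 - 10*413) = 127092 + (484 + 170569 - 4130) = 127092 + 166923 = 294015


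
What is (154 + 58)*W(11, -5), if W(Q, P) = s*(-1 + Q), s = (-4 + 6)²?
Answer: 8480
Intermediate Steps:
s = 4 (s = 2² = 4)
W(Q, P) = -4 + 4*Q (W(Q, P) = 4*(-1 + Q) = -4 + 4*Q)
(154 + 58)*W(11, -5) = (154 + 58)*(-4 + 4*11) = 212*(-4 + 44) = 212*40 = 8480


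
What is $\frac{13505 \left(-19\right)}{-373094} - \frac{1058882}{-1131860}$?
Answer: $\frac{85686517201}{52786271855} \approx 1.6233$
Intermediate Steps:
$\frac{13505 \left(-19\right)}{-373094} - \frac{1058882}{-1131860} = \left(-256595\right) \left(- \frac{1}{373094}\right) - - \frac{529441}{565930} = \frac{256595}{373094} + \frac{529441}{565930} = \frac{85686517201}{52786271855}$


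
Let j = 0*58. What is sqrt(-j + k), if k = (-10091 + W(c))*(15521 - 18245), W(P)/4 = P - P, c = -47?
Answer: 2*sqrt(6871971) ≈ 5242.9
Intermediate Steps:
j = 0
W(P) = 0 (W(P) = 4*(P - P) = 4*0 = 0)
k = 27487884 (k = (-10091 + 0)*(15521 - 18245) = -10091*(-2724) = 27487884)
sqrt(-j + k) = sqrt(-1*0 + 27487884) = sqrt(0 + 27487884) = sqrt(27487884) = 2*sqrt(6871971)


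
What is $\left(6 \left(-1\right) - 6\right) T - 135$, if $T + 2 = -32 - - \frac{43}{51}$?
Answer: $\frac{4469}{17} \approx 262.88$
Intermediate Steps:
$T = - \frac{1691}{51}$ ($T = -2 - \left(32 - \frac{43}{51}\right) = -2 - \frac{1589}{51} = - \frac{1691}{51} \approx -33.157$)
$\left(6 \left(-1\right) - 6\right) T - 135 = \left(6 \left(-1\right) - 6\right) \left(- \frac{1691}{51}\right) - 135 = \left(-6 - 6\right) \left(- \frac{1691}{51}\right) - 135 = \left(-12\right) \left(- \frac{1691}{51}\right) - 135 = \frac{6764}{17} - 135 = \frac{4469}{17}$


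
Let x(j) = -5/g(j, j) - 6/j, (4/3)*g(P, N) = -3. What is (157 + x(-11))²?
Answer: 250177489/9801 ≈ 25526.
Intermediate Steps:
g(P, N) = -9/4 (g(P, N) = (¾)*(-3) = -9/4)
x(j) = 20/9 - 6/j (x(j) = -5/(-9/4) - 6/j = -5*(-4/9) - 6/j = 20/9 - 6/j)
(157 + x(-11))² = (157 + (20/9 - 6/(-11)))² = (157 + (20/9 - 6*(-1/11)))² = (157 + (20/9 + 6/11))² = (157 + 274/99)² = (15817/99)² = 250177489/9801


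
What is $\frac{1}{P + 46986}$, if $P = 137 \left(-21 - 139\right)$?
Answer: $\frac{1}{25066} \approx 3.9895 \cdot 10^{-5}$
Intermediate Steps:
$P = -21920$ ($P = 137 \left(-160\right) = -21920$)
$\frac{1}{P + 46986} = \frac{1}{-21920 + 46986} = \frac{1}{25066}$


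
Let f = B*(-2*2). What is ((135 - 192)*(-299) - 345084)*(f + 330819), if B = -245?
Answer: -108843675759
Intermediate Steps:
f = 980 (f = -(-490)*2 = -245*(-4) = 980)
((135 - 192)*(-299) - 345084)*(f + 330819) = ((135 - 192)*(-299) - 345084)*(980 + 330819) = (-57*(-299) - 345084)*331799 = (17043 - 345084)*331799 = -328041*331799 = -108843675759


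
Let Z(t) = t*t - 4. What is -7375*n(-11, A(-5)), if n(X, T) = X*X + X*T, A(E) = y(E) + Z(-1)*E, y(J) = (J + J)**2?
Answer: 8437000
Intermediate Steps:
y(J) = 4*J**2 (y(J) = (2*J)**2 = 4*J**2)
Z(t) = -4 + t**2 (Z(t) = t**2 - 4 = -4 + t**2)
A(E) = -3*E + 4*E**2 (A(E) = 4*E**2 + (-4 + (-1)**2)*E = 4*E**2 + (-4 + 1)*E = 4*E**2 - 3*E = -3*E + 4*E**2)
n(X, T) = X**2 + T*X
-7375*n(-11, A(-5)) = -(-81125)*(-5*(-3 + 4*(-5)) - 11) = -(-81125)*(-5*(-3 - 20) - 11) = -(-81125)*(-5*(-23) - 11) = -(-81125)*(115 - 11) = -(-81125)*104 = -7375*(-1144) = 8437000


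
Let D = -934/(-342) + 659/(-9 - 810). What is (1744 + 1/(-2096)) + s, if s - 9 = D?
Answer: 19079469901/10871952 ≈ 1754.9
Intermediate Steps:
D = 9992/5187 (D = -934*(-1/342) + 659/(-819) = 467/171 + 659*(-1/819) = 467/171 - 659/819 = 9992/5187 ≈ 1.9264)
s = 56675/5187 (s = 9 + 9992/5187 = 56675/5187 ≈ 10.926)
(1744 + 1/(-2096)) + s = (1744 + 1/(-2096)) + 56675/5187 = (1744 - 1/2096) + 56675/5187 = 3655423/2096 + 56675/5187 = 19079469901/10871952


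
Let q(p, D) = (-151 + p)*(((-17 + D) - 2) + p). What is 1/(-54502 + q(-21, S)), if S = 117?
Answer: -1/67746 ≈ -1.4761e-5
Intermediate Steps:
q(p, D) = (-151 + p)*(-19 + D + p) (q(p, D) = (-151 + p)*((-19 + D) + p) = (-151 + p)*(-19 + D + p))
1/(-54502 + q(-21, S)) = 1/(-54502 + (2869 + (-21)² - 170*(-21) - 151*117 + 117*(-21))) = 1/(-54502 + (2869 + 441 + 3570 - 17667 - 2457)) = 1/(-54502 - 13244) = 1/(-67746) = -1/67746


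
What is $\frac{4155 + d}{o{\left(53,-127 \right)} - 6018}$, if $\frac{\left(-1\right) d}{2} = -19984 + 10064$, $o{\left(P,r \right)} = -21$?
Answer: $- \frac{23995}{6039} \approx -3.9733$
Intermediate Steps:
$d = 19840$ ($d = - 2 \left(-19984 + 10064\right) = \left(-2\right) \left(-9920\right) = 19840$)
$\frac{4155 + d}{o{\left(53,-127 \right)} - 6018} = \frac{4155 + 19840}{-21 - 6018} = \frac{23995}{-6039} = 23995 \left(- \frac{1}{6039}\right) = - \frac{23995}{6039}$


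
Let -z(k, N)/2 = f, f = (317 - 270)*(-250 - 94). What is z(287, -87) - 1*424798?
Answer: -392462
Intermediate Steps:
f = -16168 (f = 47*(-344) = -16168)
z(k, N) = 32336 (z(k, N) = -2*(-16168) = 32336)
z(287, -87) - 1*424798 = 32336 - 1*424798 = 32336 - 424798 = -392462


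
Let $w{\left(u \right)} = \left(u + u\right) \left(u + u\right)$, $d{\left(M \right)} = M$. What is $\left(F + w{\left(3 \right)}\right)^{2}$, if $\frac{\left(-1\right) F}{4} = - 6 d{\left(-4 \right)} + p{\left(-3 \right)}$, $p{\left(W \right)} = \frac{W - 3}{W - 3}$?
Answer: $4096$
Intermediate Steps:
$p{\left(W \right)} = 1$ ($p{\left(W \right)} = \frac{-3 + W}{-3 + W} = 1$)
$F = -100$ ($F = - 4 \left(\left(-6\right) \left(-4\right) + 1\right) = - 4 \left(24 + 1\right) = \left(-4\right) 25 = -100$)
$w{\left(u \right)} = 4 u^{2}$ ($w{\left(u \right)} = 2 u 2 u = 4 u^{2}$)
$\left(F + w{\left(3 \right)}\right)^{2} = \left(-100 + 4 \cdot 3^{2}\right)^{2} = \left(-100 + 4 \cdot 9\right)^{2} = \left(-100 + 36\right)^{2} = \left(-64\right)^{2} = 4096$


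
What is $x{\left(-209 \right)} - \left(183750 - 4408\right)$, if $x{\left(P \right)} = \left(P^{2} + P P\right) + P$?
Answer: $-92189$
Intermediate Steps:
$x{\left(P \right)} = P + 2 P^{2}$ ($x{\left(P \right)} = \left(P^{2} + P^{2}\right) + P = 2 P^{2} + P = P + 2 P^{2}$)
$x{\left(-209 \right)} - \left(183750 - 4408\right) = - 209 \left(1 + 2 \left(-209\right)\right) - \left(183750 - 4408\right) = - 209 \left(1 - 418\right) - \left(183750 - 4408\right) = \left(-209\right) \left(-417\right) - 179342 = 87153 - 179342 = -92189$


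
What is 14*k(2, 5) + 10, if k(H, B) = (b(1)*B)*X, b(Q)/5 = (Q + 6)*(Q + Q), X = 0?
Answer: 10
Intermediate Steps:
b(Q) = 10*Q*(6 + Q) (b(Q) = 5*((Q + 6)*(Q + Q)) = 5*((6 + Q)*(2*Q)) = 5*(2*Q*(6 + Q)) = 10*Q*(6 + Q))
k(H, B) = 0 (k(H, B) = ((10*1*(6 + 1))*B)*0 = ((10*1*7)*B)*0 = (70*B)*0 = 0)
14*k(2, 5) + 10 = 14*0 + 10 = 0 + 10 = 10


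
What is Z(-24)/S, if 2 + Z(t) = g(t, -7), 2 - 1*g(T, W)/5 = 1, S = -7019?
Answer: -3/7019 ≈ -0.00042741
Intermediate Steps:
g(T, W) = 5 (g(T, W) = 10 - 5*1 = 10 - 5 = 5)
Z(t) = 3 (Z(t) = -2 + 5 = 3)
Z(-24)/S = 3/(-7019) = 3*(-1/7019) = -3/7019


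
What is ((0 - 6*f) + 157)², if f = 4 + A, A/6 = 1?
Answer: 9409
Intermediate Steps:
A = 6 (A = 6*1 = 6)
f = 10 (f = 4 + 6 = 10)
((0 - 6*f) + 157)² = ((0 - 6*10) + 157)² = ((0 - 60) + 157)² = (-60 + 157)² = 97² = 9409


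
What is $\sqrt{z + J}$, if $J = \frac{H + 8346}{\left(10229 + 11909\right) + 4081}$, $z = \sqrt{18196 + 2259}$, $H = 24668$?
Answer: $\frac{\sqrt{865594066 + 687435961 \sqrt{20455}}}{26219} \approx 12.012$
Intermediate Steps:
$z = \sqrt{20455} \approx 143.02$
$J = \frac{33014}{26219}$ ($J = \frac{24668 + 8346}{\left(10229 + 11909\right) + 4081} = \frac{33014}{22138 + 4081} = \frac{33014}{26219} \approx 1.2592$)
$\sqrt{z + J} = \sqrt{\sqrt{20455} + \frac{33014}{26219}} = \sqrt{\frac{33014}{26219} + \sqrt{20455}}$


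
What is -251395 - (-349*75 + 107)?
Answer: -225327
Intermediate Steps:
-251395 - (-349*75 + 107) = -251395 - (-26175 + 107) = -251395 - 1*(-26068) = -251395 + 26068 = -225327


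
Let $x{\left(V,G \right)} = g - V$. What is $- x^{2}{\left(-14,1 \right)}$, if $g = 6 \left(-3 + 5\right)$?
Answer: $-676$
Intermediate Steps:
$g = 12$ ($g = 6 \cdot 2 = 12$)
$x{\left(V,G \right)} = 12 - V$
$- x^{2}{\left(-14,1 \right)} = - \left(12 - -14\right)^{2} = - \left(12 + 14\right)^{2} = - 26^{2} = \left(-1\right) 676 = -676$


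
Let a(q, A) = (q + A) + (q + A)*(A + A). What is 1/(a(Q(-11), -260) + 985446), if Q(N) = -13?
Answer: 1/1127133 ≈ 8.8721e-7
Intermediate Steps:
a(q, A) = A + q + 2*A*(A + q) (a(q, A) = (A + q) + (A + q)*(2*A) = (A + q) + 2*A*(A + q) = A + q + 2*A*(A + q))
1/(a(Q(-11), -260) + 985446) = 1/((-260 - 13 + 2*(-260)² + 2*(-260)*(-13)) + 985446) = 1/((-260 - 13 + 2*67600 + 6760) + 985446) = 1/((-260 - 13 + 135200 + 6760) + 985446) = 1/(141687 + 985446) = 1/1127133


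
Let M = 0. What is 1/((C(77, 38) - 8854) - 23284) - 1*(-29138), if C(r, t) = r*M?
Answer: 936437043/32138 ≈ 29138.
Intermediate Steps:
C(r, t) = 0 (C(r, t) = r*0 = 0)
1/((C(77, 38) - 8854) - 23284) - 1*(-29138) = 1/((0 - 8854) - 23284) - 1*(-29138) = 1/(-8854 - 23284) + 29138 = 1/(-32138) + 29138 = -1/32138 + 29138 = 936437043/32138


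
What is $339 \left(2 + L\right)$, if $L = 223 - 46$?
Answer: $60681$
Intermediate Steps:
$L = 177$
$339 \left(2 + L\right) = 339 \left(2 + 177\right) = 339 \cdot 179 = 60681$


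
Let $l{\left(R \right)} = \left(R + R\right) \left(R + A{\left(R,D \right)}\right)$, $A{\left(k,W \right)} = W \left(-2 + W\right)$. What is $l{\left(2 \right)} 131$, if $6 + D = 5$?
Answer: $2620$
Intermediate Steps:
$D = -1$ ($D = -6 + 5 = -1$)
$l{\left(R \right)} = 2 R \left(3 + R\right)$ ($l{\left(R \right)} = \left(R + R\right) \left(R - \left(-2 - 1\right)\right) = 2 R \left(R - -3\right) = 2 R \left(R + 3\right) = 2 R \left(3 + R\right)$)
$l{\left(2 \right)} 131 = 2 \cdot 2 \left(3 + 2\right) 131 = 2 \cdot 2 \cdot 5 \cdot 131 = 20 \cdot 131 = 2620$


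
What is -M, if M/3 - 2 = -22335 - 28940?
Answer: 153819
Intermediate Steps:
M = -153819 (M = 6 + 3*(-22335 - 28940) = 6 + 3*(-51275) = 6 - 153825 = -153819)
-M = -1*(-153819) = 153819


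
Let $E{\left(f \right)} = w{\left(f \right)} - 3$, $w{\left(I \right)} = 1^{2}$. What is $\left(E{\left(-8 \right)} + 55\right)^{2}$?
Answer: $2809$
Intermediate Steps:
$w{\left(I \right)} = 1$
$E{\left(f \right)} = -2$ ($E{\left(f \right)} = 1 - 3 = -2$)
$\left(E{\left(-8 \right)} + 55\right)^{2} = \left(-2 + 55\right)^{2} = 53^{2} = 2809$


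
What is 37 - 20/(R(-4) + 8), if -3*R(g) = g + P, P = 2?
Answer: 451/13 ≈ 34.692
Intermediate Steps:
R(g) = -⅔ - g/3 (R(g) = -(g + 2)/3 = -(2 + g)/3 = -⅔ - g/3)
37 - 20/(R(-4) + 8) = 37 - 20/((-⅔ - ⅓*(-4)) + 8) = 37 - 20/((-⅔ + 4/3) + 8) = 37 - 20/(⅔ + 8) = 37 - 20/26/3 = 37 - 20*3/26 = 37 - 30/13 = 451/13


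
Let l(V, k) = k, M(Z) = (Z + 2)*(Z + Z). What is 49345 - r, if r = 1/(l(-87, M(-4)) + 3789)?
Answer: 187757724/3805 ≈ 49345.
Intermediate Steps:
M(Z) = 2*Z*(2 + Z) (M(Z) = (2 + Z)*(2*Z) = 2*Z*(2 + Z))
r = 1/3805 (r = 1/(2*(-4)*(2 - 4) + 3789) = 1/(2*(-4)*(-2) + 3789) = 1/(16 + 3789) = 1/3805 ≈ 0.00026281)
49345 - r = 49345 - 1*1/3805 = 49345 - 1/3805 = 187757724/3805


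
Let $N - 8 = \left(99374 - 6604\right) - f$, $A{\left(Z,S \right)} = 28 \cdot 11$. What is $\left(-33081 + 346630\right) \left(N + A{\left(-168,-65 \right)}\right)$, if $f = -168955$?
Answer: $82162693509$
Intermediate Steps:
$A{\left(Z,S \right)} = 308$
$N = 261733$ ($N = 8 + \left(\left(99374 - 6604\right) - -168955\right) = 8 + \left(\left(99374 - 6604\right) + 168955\right) = 8 + \left(92770 + 168955\right) = 8 + 261725 = 261733$)
$\left(-33081 + 346630\right) \left(N + A{\left(-168,-65 \right)}\right) = \left(-33081 + 346630\right) \left(261733 + 308\right) = 313549 \cdot 262041 = 82162693509$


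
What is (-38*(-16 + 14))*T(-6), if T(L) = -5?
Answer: -380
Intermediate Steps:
(-38*(-16 + 14))*T(-6) = -38*(-16 + 14)*(-5) = -38*(-2)*(-5) = 76*(-5) = -380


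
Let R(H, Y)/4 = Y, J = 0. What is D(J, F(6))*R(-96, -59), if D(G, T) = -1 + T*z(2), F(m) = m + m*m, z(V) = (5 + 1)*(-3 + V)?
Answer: 59708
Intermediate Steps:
z(V) = -18 + 6*V (z(V) = 6*(-3 + V) = -18 + 6*V)
R(H, Y) = 4*Y
F(m) = m + m²
D(G, T) = -1 - 6*T (D(G, T) = -1 + T*(-18 + 6*2) = -1 + T*(-18 + 12) = -1 + T*(-6) = -1 - 6*T)
D(J, F(6))*R(-96, -59) = (-1 - 36*(1 + 6))*(4*(-59)) = (-1 - 36*7)*(-236) = (-1 - 6*42)*(-236) = (-1 - 252)*(-236) = -253*(-236) = 59708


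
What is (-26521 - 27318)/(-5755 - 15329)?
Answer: 53839/21084 ≈ 2.5535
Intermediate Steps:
(-26521 - 27318)/(-5755 - 15329) = -53839/(-21084) = -53839*(-1/21084) = 53839/21084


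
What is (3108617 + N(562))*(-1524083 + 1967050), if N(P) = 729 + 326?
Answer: 1377482076824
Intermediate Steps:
N(P) = 1055
(3108617 + N(562))*(-1524083 + 1967050) = (3108617 + 1055)*(-1524083 + 1967050) = 3109672*442967 = 1377482076824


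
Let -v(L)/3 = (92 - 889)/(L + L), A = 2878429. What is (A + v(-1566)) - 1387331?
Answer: 1556705515/1044 ≈ 1.4911e+6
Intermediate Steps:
v(L) = 2391/(2*L) (v(L) = -3*(92 - 889)/(L + L) = -(-2391)/(2*L) = 2391/(2*L))
(A + v(-1566)) - 1387331 = (2878429 + (2391/2)/(-1566)) - 1387331 = (2878429 + (2391/2)*(-1/1566)) - 1387331 = (2878429 - 797/1044) - 1387331 = 3005079079/1044 - 1387331 = 1556705515/1044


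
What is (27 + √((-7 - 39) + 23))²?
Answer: (27 + I*√23)² ≈ 706.0 + 258.98*I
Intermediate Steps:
(27 + √((-7 - 39) + 23))² = (27 + √(-46 + 23))² = (27 + √(-23))² = (27 + I*√23)²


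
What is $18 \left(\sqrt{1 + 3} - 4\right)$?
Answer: $-36$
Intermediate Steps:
$18 \left(\sqrt{1 + 3} - 4\right) = 18 \left(\sqrt{4} - 4\right) = 18 \left(2 - 4\right) = 18 \left(-2\right) = -36$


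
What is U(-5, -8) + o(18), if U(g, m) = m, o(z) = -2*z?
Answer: -44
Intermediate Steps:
U(-5, -8) + o(18) = -8 - 2*18 = -8 - 36 = -44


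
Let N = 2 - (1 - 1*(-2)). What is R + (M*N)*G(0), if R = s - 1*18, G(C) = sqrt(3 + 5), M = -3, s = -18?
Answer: -36 + 6*sqrt(2) ≈ -27.515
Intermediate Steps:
G(C) = 2*sqrt(2) (G(C) = sqrt(8) = 2*sqrt(2))
N = -1 (N = 2 - (1 + 2) = 2 - 1*3 = 2 - 3 = -1)
R = -36 (R = -18 - 1*18 = -18 - 18 = -36)
R + (M*N)*G(0) = -36 + (-3*(-1))*(2*sqrt(2)) = -36 + 3*(2*sqrt(2)) = -36 + 6*sqrt(2)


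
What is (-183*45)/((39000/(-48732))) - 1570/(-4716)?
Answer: 3942978859/383175 ≈ 10290.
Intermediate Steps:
(-183*45)/((39000/(-48732))) - 1570/(-4716) = -8235/(39000*(-1/48732)) - 1570*(-1/4716) = -8235/(-3250/4061) + 785/2358 = -8235*(-4061/3250) + 785/2358 = 6688467/650 + 785/2358 = 3942978859/383175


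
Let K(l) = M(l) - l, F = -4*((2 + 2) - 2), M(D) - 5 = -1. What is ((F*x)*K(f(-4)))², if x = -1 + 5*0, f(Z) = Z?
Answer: 4096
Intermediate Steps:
M(D) = 4 (M(D) = 5 - 1 = 4)
F = -8 (F = -4*(4 - 2) = -4*2 = -8)
K(l) = 4 - l
x = -1 (x = -1 + 0 = -1)
((F*x)*K(f(-4)))² = ((-8*(-1))*(4 - 1*(-4)))² = (8*(4 + 4))² = (8*8)² = 64² = 4096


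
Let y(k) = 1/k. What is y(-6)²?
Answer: 1/36 ≈ 0.027778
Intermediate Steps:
y(-6)² = (1/(-6))² = (-⅙)² = 1/36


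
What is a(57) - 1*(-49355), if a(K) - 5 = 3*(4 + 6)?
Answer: 49390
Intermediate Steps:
a(K) = 35 (a(K) = 5 + 3*(4 + 6) = 5 + 3*10 = 5 + 30 = 35)
a(57) - 1*(-49355) = 35 - 1*(-49355) = 35 + 49355 = 49390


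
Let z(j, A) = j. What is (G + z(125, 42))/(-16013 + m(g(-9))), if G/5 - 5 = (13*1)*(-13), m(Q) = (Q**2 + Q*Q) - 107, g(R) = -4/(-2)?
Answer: 695/16112 ≈ 0.043136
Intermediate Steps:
g(R) = 2 (g(R) = -4*(-1/2) = 2)
m(Q) = -107 + 2*Q**2 (m(Q) = (Q**2 + Q**2) - 107 = 2*Q**2 - 107 = -107 + 2*Q**2)
G = -820 (G = 25 + 5*((13*1)*(-13)) = 25 + 5*(13*(-13)) = 25 + 5*(-169) = 25 - 845 = -820)
(G + z(125, 42))/(-16013 + m(g(-9))) = (-820 + 125)/(-16013 + (-107 + 2*2**2)) = -695/(-16013 + (-107 + 2*4)) = -695/(-16013 + (-107 + 8)) = -695/(-16013 - 99) = -695/(-16112) = -695*(-1/16112) = 695/16112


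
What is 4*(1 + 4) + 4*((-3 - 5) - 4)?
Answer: -28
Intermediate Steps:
4*(1 + 4) + 4*((-3 - 5) - 4) = 4*5 + 4*(-8 - 4) = 20 + 4*(-12) = 20 - 48 = -28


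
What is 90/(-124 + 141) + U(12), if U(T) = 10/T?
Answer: 625/102 ≈ 6.1274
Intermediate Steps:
90/(-124 + 141) + U(12) = 90/(-124 + 141) + 10/12 = 90/17 + 10*(1/12) = 90*(1/17) + ⅚ = 90/17 + ⅚ = 625/102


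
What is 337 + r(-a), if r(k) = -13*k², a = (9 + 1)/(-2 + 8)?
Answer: 2708/9 ≈ 300.89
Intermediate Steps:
a = 5/3 (a = 10/6 = 10*(⅙) = 5/3 ≈ 1.6667)
337 + r(-a) = 337 - 13*(-1*5/3)² = 337 - 13*(-5/3)² = 337 - 13*25/9 = 337 - 325/9 = 2708/9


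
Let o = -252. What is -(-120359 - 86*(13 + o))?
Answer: 99805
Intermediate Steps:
-(-120359 - 86*(13 + o)) = -(-120359 - 86*(13 - 252)) = -(-120359 - 86*(-239)) = -(-120359 + 20554) = -1*(-99805) = 99805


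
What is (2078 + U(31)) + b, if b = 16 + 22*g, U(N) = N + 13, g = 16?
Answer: 2490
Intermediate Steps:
U(N) = 13 + N
b = 368 (b = 16 + 22*16 = 16 + 352 = 368)
(2078 + U(31)) + b = (2078 + (13 + 31)) + 368 = (2078 + 44) + 368 = 2122 + 368 = 2490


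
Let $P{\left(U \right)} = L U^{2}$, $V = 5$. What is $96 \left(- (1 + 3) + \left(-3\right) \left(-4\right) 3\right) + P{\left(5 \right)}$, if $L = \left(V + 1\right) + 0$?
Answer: $3222$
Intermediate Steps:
$L = 6$ ($L = \left(5 + 1\right) + 0 = 6 + 0 = 6$)
$P{\left(U \right)} = 6 U^{2}$
$96 \left(- (1 + 3) + \left(-3\right) \left(-4\right) 3\right) + P{\left(5 \right)} = 96 \left(- (1 + 3) + \left(-3\right) \left(-4\right) 3\right) + 6 \cdot 5^{2} = 96 \left(\left(-1\right) 4 + 12 \cdot 3\right) + 6 \cdot 25 = 96 \left(-4 + 36\right) + 150 = 96 \cdot 32 + 150 = 3072 + 150 = 3222$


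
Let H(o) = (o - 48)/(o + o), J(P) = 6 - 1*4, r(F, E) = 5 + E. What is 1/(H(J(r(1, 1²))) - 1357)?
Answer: -2/2737 ≈ -0.00073073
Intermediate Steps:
J(P) = 2 (J(P) = 6 - 4 = 2)
H(o) = (-48 + o)/(2*o) (H(o) = (-48 + o)/((2*o)) = (-48 + o)*(1/(2*o)) = (-48 + o)/(2*o))
1/(H(J(r(1, 1²))) - 1357) = 1/((½)*(-48 + 2)/2 - 1357) = 1/((½)*(½)*(-46) - 1357) = 1/(-23/2 - 1357) = 1/(-2737/2) = -2/2737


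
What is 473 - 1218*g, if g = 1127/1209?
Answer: -266943/403 ≈ -662.39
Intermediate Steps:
g = 1127/1209 (g = 1127*(1/1209) = 1127/1209 ≈ 0.93218)
473 - 1218*g = 473 - 1218*1127/1209 = 473 - 457562/403 = -266943/403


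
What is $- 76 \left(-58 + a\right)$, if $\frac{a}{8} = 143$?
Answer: $-82536$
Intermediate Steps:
$a = 1144$ ($a = 8 \cdot 143 = 1144$)
$- 76 \left(-58 + a\right) = - 76 \left(-58 + 1144\right) = \left(-76\right) 1086 = -82536$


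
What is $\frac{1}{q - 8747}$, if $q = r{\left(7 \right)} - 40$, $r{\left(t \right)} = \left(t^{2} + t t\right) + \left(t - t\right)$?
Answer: $- \frac{1}{8689} \approx -0.00011509$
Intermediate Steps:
$r{\left(t \right)} = 2 t^{2}$ ($r{\left(t \right)} = \left(t^{2} + t^{2}\right) + 0 = 2 t^{2} + 0 = 2 t^{2}$)
$q = 58$ ($q = 2 \cdot 7^{2} - 40 = 2 \cdot 49 - 40 = 98 - 40 = 58$)
$\frac{1}{q - 8747} = \frac{1}{58 - 8747} = \frac{1}{-8689} = - \frac{1}{8689}$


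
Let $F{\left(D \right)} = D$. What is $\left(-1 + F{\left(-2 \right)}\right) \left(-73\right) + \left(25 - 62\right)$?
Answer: $182$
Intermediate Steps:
$\left(-1 + F{\left(-2 \right)}\right) \left(-73\right) + \left(25 - 62\right) = \left(-1 - 2\right) \left(-73\right) + \left(25 - 62\right) = \left(-3\right) \left(-73\right) + \left(25 - 62\right) = 219 - 37 = 182$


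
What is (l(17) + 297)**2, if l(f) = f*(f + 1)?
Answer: 363609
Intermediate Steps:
l(f) = f*(1 + f)
(l(17) + 297)**2 = (17*(1 + 17) + 297)**2 = (17*18 + 297)**2 = (306 + 297)**2 = 603**2 = 363609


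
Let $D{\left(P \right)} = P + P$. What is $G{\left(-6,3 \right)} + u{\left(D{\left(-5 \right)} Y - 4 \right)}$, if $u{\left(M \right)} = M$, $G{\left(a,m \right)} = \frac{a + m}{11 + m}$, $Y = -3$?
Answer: $\frac{361}{14} \approx 25.786$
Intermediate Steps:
$D{\left(P \right)} = 2 P$
$G{\left(a,m \right)} = \frac{a + m}{11 + m}$
$G{\left(-6,3 \right)} + u{\left(D{\left(-5 \right)} Y - 4 \right)} = \frac{-6 + 3}{11 + 3} - \left(4 - 2 \left(-5\right) \left(-3\right)\right) = \frac{1}{14} \left(-3\right) - -26 = \frac{1}{14} \left(-3\right) + \left(30 - 4\right) = - \frac{3}{14} + 26 = \frac{361}{14}$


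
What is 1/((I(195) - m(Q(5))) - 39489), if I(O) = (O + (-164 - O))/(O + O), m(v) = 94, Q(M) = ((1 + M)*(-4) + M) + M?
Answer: -195/7718767 ≈ -2.5263e-5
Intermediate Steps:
Q(M) = -4 - 2*M (Q(M) = ((-4 - 4*M) + M) + M = (-4 - 3*M) + M = -4 - 2*M)
I(O) = -82/O (I(O) = -164*1/(2*O) = -82/O)
1/((I(195) - m(Q(5))) - 39489) = 1/((-82/195 - 1*94) - 39489) = 1/((-82*1/195 - 94) - 39489) = 1/((-82/195 - 94) - 39489) = 1/(-18412/195 - 39489) = 1/(-7718767/195) = -195/7718767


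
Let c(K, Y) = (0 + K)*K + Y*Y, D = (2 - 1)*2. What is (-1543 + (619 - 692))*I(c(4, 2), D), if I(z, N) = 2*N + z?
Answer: -38784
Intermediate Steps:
D = 2 (D = 1*2 = 2)
c(K, Y) = K² + Y² (c(K, Y) = K*K + Y² = K² + Y²)
I(z, N) = z + 2*N
(-1543 + (619 - 692))*I(c(4, 2), D) = (-1543 + (619 - 692))*((4² + 2²) + 2*2) = (-1543 - 73)*((16 + 4) + 4) = -1616*(20 + 4) = -1616*24 = -38784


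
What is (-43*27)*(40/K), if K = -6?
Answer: 7740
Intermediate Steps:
(-43*27)*(40/K) = (-43*27)*(40/(-6)) = -46440*(-1)/6 = -1161*(-20/3) = 7740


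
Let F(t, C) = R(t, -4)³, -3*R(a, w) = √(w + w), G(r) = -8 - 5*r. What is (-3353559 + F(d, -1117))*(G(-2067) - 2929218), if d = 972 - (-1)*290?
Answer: 9788673183069 - 46702256*I*√2/27 ≈ 9.7887e+12 - 2.4462e+6*I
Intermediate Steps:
R(a, w) = -√2*√w/3 (R(a, w) = -√(w + w)/3 = -√2*√w/3)
d = 1262 (d = 972 - 1*(-290) = 972 + 290 = 1262)
F(t, C) = 16*I*√2/27 (F(t, C) = (-√2*√(-4)/3)³ = (-√2*2*I/3)³ = (-2*I*√2/3)³ = 16*I*√2/27)
(-3353559 + F(d, -1117))*(G(-2067) - 2929218) = (-3353559 + 16*I*√2/27)*((-8 - 5*(-2067)) - 2929218) = (-3353559 + 16*I*√2/27)*((-8 + 10335) - 2929218) = (-3353559 + 16*I*√2/27)*(10327 - 2929218) = (-3353559 + 16*I*√2/27)*(-2918891) = 9788673183069 - 46702256*I*√2/27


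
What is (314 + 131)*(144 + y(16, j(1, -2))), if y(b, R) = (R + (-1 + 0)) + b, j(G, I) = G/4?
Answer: 283465/4 ≈ 70866.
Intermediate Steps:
j(G, I) = G/4 (j(G, I) = G*(¼) = G/4)
y(b, R) = -1 + R + b (y(b, R) = (R - 1) + b = (-1 + R) + b = -1 + R + b)
(314 + 131)*(144 + y(16, j(1, -2))) = (314 + 131)*(144 + (-1 + (¼)*1 + 16)) = 445*(144 + (-1 + ¼ + 16)) = 445*(144 + 61/4) = 445*(637/4) = 283465/4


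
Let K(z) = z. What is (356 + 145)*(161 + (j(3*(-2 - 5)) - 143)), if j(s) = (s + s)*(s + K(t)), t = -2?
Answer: 492984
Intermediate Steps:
j(s) = 2*s*(-2 + s) (j(s) = (s + s)*(s - 2) = (2*s)*(-2 + s) = 2*s*(-2 + s))
(356 + 145)*(161 + (j(3*(-2 - 5)) - 143)) = (356 + 145)*(161 + (2*(3*(-2 - 5))*(-2 + 3*(-2 - 5)) - 143)) = 501*(161 + (2*(3*(-7))*(-2 + 3*(-7)) - 143)) = 501*(161 + (2*(-21)*(-2 - 21) - 143)) = 501*(161 + (2*(-21)*(-23) - 143)) = 501*(161 + (966 - 143)) = 501*(161 + 823) = 501*984 = 492984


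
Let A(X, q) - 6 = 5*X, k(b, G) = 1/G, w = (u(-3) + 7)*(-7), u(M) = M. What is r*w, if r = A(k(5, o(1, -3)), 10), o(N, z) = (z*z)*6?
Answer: -4606/27 ≈ -170.59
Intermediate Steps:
o(N, z) = 6*z² (o(N, z) = z²*6 = 6*z²)
w = -28 (w = (-3 + 7)*(-7) = 4*(-7) = -28)
A(X, q) = 6 + 5*X
r = 329/54 (r = 6 + 5/((6*(-3)²)) = 6 + 5/((6*9)) = 6 + 5/54 = 329/54 ≈ 6.0926)
r*w = (329/54)*(-28) = -4606/27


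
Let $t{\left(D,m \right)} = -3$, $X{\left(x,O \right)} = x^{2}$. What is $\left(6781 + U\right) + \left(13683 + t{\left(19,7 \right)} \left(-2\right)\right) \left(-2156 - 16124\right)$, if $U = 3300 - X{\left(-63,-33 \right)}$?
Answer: $-250228808$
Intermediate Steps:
$U = -669$ ($U = 3300 - \left(-63\right)^{2} = 3300 - 3969 = -669$)
$\left(6781 + U\right) + \left(13683 + t{\left(19,7 \right)} \left(-2\right)\right) \left(-2156 - 16124\right) = \left(6781 - 669\right) + \left(13683 - -6\right) \left(-2156 - 16124\right) = 6112 + \left(13683 + 6\right) \left(-18280\right) = 6112 + 13689 \left(-18280\right) = 6112 - 250234920 = -250228808$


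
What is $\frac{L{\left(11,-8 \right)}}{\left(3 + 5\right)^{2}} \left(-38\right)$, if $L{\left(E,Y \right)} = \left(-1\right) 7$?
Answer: $\frac{133}{32} \approx 4.1563$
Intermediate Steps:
$L{\left(E,Y \right)} = -7$
$\frac{L{\left(11,-8 \right)}}{\left(3 + 5\right)^{2}} \left(-38\right) = - \frac{7}{\left(3 + 5\right)^{2}} \left(-38\right) = - \frac{7}{8^{2}} \left(-38\right) = - \frac{7}{64} \left(-38\right) = \left(-7\right) \frac{1}{64} \left(-38\right) = \left(- \frac{7}{64}\right) \left(-38\right) = \frac{133}{32}$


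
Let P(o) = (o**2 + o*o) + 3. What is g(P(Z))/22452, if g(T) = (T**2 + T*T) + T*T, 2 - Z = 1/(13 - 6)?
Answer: 235225/17969084 ≈ 0.013091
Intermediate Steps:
Z = 13/7 (Z = 2 - 1/(13 - 6) = 2 - 1/7 = 13/7 ≈ 1.8571)
P(o) = 3 + 2*o**2 (P(o) = (o**2 + o**2) + 3 = 2*o**2 + 3 = 3 + 2*o**2)
g(T) = 3*T**2 (g(T) = (T**2 + T**2) + T**2 = 2*T**2 + T**2 = 3*T**2)
g(P(Z))/22452 = (3*(3 + 2*(13/7)**2)**2)/22452 = (3*(3 + 2*(169/49))**2)*(1/22452) = (3*(3 + 338/49)**2)*(1/22452) = (3*(485/49)**2)*(1/22452) = (3*(235225/2401))*(1/22452) = (705675/2401)*(1/22452) = 235225/17969084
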